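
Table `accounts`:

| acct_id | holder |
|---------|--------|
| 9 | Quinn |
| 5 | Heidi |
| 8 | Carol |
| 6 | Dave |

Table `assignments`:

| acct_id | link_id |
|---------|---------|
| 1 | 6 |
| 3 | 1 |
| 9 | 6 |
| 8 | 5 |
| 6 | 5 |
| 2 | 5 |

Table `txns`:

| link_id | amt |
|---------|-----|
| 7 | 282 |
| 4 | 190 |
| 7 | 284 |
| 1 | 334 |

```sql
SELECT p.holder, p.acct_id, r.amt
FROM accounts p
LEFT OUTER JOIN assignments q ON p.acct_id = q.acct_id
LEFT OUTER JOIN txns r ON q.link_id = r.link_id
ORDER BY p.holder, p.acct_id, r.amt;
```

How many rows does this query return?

4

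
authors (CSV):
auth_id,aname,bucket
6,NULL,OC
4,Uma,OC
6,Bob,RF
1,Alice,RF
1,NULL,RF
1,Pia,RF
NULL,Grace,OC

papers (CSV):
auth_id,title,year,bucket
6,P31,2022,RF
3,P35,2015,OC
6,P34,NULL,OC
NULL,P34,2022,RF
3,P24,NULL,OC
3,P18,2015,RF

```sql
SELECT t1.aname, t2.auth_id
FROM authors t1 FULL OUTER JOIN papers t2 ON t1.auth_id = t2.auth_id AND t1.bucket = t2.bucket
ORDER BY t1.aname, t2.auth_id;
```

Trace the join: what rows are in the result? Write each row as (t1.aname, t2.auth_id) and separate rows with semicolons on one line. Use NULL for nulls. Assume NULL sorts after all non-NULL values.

(Alice, NULL); (Bob, 6); (Grace, NULL); (Pia, NULL); (Uma, NULL); (NULL, 3); (NULL, 3); (NULL, 3); (NULL, 6); (NULL, NULL); (NULL, NULL)

FULL OUTER JOIN keeps every row from both sides; unmatched rows get NULL for the other side's columns.
Matching on t1.auth_id = t2.auth_id AND t1.bucket = t2.bucket. A NULL in a compared column never satisfies the condition.
- t1[0] auth_id=6, bucket=OC → 1 match(es) in t2 → 1 row(s).
- t1[1] auth_id=4, bucket=OC → no match; kept with NULLs on the t2 side.
- t1[2] auth_id=6, bucket=RF → 1 match(es) in t2 → 1 row(s).
- t1[3] auth_id=1, bucket=RF → no match; kept with NULLs on the t2 side.
- t1[4] auth_id=1, bucket=RF → no match; kept with NULLs on the t2 side.
- t1[5] auth_id=1, bucket=RF → no match; kept with NULLs on the t2 side.
- t1[6] auth_id=NULL, bucket=OC → no match; kept with NULLs on the t2 side.
- 4 row(s) from t2 found no t1 partner → padded with NULL.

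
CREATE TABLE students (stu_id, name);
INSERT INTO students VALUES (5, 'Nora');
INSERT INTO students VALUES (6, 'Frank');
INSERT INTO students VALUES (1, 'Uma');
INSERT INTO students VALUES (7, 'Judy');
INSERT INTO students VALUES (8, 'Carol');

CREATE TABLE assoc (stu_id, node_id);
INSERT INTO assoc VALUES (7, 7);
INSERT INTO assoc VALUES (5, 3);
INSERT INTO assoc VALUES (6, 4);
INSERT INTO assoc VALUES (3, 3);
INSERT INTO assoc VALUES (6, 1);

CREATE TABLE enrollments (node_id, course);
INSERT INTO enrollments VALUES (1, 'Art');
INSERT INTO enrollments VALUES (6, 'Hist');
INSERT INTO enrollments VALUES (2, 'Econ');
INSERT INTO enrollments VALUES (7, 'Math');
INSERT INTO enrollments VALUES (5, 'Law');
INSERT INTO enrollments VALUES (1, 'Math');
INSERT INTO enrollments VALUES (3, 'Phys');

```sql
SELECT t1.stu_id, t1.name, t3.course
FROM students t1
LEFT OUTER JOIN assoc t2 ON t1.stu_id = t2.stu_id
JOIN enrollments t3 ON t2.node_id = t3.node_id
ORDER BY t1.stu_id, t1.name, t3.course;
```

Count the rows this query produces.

Evaluate left to right. First `students t1 LEFT JOIN assoc t2` on stu_id: 6 row(s).
Then INNER JOIN `enrollments t3` on node_id: keep only rows whose t2.node_id appears in t3.
Result: 4 row(s).

4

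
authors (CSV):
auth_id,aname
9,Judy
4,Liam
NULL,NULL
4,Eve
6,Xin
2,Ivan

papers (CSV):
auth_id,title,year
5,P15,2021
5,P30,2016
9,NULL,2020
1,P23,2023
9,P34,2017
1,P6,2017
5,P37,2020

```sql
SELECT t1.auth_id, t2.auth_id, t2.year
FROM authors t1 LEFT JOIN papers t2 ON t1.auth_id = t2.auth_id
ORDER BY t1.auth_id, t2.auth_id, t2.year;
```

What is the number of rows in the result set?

7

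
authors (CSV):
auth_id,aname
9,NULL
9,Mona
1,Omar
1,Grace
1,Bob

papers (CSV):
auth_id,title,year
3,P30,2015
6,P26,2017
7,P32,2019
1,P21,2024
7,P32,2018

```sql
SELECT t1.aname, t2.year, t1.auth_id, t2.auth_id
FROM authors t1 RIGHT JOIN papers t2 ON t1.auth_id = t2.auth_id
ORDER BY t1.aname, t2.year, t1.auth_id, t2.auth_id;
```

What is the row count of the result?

7

RIGHT JOIN keeps every row from `papers`; unmatched rows get NULL for `authors`'s columns.
Matching on t1.auth_id = t2.auth_id.
- t1 (auth_id=9) has no partner in t2.
- t1 (auth_id=9) has no partner in t2.
- t1 (auth_id=1) pairs with 1 row(s) of t2.
- t1 (auth_id=1) pairs with 1 row(s) of t2.
- t1 (auth_id=1) pairs with 1 row(s) of t2.
- 4 t2 row(s) had no t1 match → kept, t1 columns NULL.
Total: 3 matched + 4 padded = 7 rows.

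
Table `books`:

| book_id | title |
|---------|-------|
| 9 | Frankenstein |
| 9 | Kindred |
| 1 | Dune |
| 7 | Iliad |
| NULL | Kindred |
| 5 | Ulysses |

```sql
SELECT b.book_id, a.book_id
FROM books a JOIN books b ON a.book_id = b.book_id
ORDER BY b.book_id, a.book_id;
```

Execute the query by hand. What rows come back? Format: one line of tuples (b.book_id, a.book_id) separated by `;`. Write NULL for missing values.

INNER JOIN keeps only pairs where the ON condition holds.
Matching on a.book_id = b.book_id. A NULL in a compared column never satisfies the condition.
- a[0] book_id=9 → 2 match(es) in b → 2 row(s).
- a[1] book_id=9 → 2 match(es) in b → 2 row(s).
- a[2] book_id=1 → 1 match(es) in b → 1 row(s).
- a[3] book_id=7 → 1 match(es) in b → 1 row(s).
- a[4] book_id=NULL → no match; dropped.
- a[5] book_id=5 → 1 match(es) in b → 1 row(s).
After projecting and ordering:
b.book_id | a.book_id
1 | 1
5 | 5
7 | 7
9 | 9
9 | 9
9 | 9
9 | 9

(1, 1); (5, 5); (7, 7); (9, 9); (9, 9); (9, 9); (9, 9)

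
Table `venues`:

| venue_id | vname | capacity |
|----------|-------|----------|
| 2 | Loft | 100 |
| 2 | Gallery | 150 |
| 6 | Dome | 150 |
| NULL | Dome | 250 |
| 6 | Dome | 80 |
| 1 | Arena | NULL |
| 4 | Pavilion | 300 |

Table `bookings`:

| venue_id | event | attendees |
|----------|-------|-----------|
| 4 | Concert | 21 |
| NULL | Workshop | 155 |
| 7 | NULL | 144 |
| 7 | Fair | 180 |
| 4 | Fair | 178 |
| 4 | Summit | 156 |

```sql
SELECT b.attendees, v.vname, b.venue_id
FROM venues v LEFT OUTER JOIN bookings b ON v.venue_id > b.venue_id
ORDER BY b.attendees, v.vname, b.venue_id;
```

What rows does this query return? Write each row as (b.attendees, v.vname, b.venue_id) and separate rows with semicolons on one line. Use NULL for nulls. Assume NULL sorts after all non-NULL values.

(21, Dome, 4); (21, Dome, 4); (156, Dome, 4); (156, Dome, 4); (178, Dome, 4); (178, Dome, 4); (NULL, Arena, NULL); (NULL, Dome, NULL); (NULL, Gallery, NULL); (NULL, Loft, NULL); (NULL, Pavilion, NULL)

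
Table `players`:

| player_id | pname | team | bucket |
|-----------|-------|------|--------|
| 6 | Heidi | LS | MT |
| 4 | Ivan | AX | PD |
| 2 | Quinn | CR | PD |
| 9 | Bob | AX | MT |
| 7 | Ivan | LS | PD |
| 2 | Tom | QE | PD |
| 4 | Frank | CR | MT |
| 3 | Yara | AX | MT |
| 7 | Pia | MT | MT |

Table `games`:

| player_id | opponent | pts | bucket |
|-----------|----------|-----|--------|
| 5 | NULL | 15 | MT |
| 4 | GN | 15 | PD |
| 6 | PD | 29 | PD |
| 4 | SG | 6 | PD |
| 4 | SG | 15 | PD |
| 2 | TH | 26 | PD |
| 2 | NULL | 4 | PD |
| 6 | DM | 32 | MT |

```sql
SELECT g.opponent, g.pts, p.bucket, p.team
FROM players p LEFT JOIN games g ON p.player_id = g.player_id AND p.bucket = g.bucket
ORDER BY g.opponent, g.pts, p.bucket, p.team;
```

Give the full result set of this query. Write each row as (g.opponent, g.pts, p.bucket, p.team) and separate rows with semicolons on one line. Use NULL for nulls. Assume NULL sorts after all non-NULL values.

LEFT JOIN keeps every row from `players`; unmatched rows get NULL for `games`'s columns.
Matching on p.player_id = g.player_id AND p.bucket = g.bucket.
- p[0] player_id=6, bucket=MT → 1 match(es) in g → 1 row(s).
- p[1] player_id=4, bucket=PD → 3 match(es) in g → 3 row(s).
- p[2] player_id=2, bucket=PD → 2 match(es) in g → 2 row(s).
- p[3] player_id=9, bucket=MT → no match; kept with NULLs on the g side.
- p[4] player_id=7, bucket=PD → no match; kept with NULLs on the g side.
- p[5] player_id=2, bucket=PD → 2 match(es) in g → 2 row(s).
- p[6] player_id=4, bucket=MT → no match; kept with NULLs on the g side.
- p[7] player_id=3, bucket=MT → no match; kept with NULLs on the g side.
- p[8] player_id=7, bucket=MT → no match; kept with NULLs on the g side.

(DM, 32, MT, LS); (GN, 15, PD, AX); (SG, 6, PD, AX); (SG, 15, PD, AX); (TH, 26, PD, CR); (TH, 26, PD, QE); (NULL, 4, PD, CR); (NULL, 4, PD, QE); (NULL, NULL, MT, AX); (NULL, NULL, MT, AX); (NULL, NULL, MT, CR); (NULL, NULL, MT, MT); (NULL, NULL, PD, LS)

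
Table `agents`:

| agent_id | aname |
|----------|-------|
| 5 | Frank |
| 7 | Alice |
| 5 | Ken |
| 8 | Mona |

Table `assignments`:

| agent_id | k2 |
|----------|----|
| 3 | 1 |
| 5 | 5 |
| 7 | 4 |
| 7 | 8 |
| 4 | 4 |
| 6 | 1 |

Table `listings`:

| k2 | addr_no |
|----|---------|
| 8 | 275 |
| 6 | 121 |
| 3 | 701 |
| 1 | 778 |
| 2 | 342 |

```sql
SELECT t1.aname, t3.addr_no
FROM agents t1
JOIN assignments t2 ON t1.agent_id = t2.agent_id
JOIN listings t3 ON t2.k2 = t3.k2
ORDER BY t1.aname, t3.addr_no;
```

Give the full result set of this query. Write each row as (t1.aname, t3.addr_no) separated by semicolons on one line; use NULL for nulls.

Evaluate left to right. First `agents t1 INNER JOIN assignments t2` on agent_id: 4 row(s).
Then INNER JOIN `listings t3` on k2: keep only rows whose t2.k2 appears in t3.

(Alice, 275)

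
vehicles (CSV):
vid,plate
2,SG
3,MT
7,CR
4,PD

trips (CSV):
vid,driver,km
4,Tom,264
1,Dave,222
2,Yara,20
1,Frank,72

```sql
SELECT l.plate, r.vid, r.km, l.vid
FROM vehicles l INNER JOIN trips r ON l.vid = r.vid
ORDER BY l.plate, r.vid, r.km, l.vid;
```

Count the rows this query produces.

2

INNER JOIN keeps only pairs where the ON condition holds.
Matching on l.vid = r.vid.
Matched pairs: 2.
Total: 2 rows.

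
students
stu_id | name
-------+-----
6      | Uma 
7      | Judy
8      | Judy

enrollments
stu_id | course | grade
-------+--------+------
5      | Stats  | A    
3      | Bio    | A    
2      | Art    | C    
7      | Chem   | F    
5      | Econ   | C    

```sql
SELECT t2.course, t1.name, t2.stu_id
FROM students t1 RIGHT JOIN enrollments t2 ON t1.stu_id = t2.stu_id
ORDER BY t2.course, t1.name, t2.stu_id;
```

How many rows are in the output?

5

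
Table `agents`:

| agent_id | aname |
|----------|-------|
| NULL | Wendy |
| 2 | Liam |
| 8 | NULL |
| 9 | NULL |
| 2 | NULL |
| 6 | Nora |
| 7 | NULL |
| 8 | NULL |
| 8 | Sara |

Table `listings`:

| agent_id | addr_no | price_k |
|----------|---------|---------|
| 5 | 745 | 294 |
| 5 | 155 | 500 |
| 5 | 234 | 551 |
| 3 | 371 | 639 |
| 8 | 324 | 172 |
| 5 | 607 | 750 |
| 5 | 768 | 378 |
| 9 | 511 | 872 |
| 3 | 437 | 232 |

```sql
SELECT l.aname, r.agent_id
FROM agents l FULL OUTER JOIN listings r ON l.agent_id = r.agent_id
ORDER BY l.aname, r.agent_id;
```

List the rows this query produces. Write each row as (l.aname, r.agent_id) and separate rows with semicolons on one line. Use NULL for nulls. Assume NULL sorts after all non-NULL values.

FULL OUTER JOIN keeps every row from both sides; unmatched rows get NULL for the other side's columns.
Matching on l.agent_id = r.agent_id. A NULL in a compared column never satisfies the condition.
Matched pairs: 4; unmatched l rows kept: 5; unmatched r rows kept: 7.

(Liam, NULL); (Nora, NULL); (Sara, 8); (Wendy, NULL); (NULL, 3); (NULL, 3); (NULL, 5); (NULL, 5); (NULL, 5); (NULL, 5); (NULL, 5); (NULL, 8); (NULL, 8); (NULL, 9); (NULL, NULL); (NULL, NULL)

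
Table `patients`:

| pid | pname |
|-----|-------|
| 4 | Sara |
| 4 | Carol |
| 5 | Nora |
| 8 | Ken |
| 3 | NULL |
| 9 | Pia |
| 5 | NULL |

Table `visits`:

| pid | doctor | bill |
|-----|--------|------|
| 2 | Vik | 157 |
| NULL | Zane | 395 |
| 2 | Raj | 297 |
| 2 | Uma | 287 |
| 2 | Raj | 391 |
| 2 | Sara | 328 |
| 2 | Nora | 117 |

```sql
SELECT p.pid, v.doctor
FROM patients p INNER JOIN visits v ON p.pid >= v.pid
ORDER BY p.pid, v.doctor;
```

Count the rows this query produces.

INNER JOIN keeps only pairs where the ON condition holds.
Matching on p.pid >= v.pid. A NULL in a compared column never satisfies the condition.
Matched pairs: 42.
Total: 42 rows.

42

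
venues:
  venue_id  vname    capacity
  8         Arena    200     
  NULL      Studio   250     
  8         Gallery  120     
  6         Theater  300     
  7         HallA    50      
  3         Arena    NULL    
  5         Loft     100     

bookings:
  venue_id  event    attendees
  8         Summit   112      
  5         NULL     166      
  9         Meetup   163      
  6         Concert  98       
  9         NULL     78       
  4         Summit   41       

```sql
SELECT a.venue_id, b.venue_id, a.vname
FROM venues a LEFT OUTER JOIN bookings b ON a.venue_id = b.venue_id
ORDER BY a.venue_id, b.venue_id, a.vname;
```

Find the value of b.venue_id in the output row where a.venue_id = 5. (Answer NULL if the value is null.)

LEFT JOIN keeps every row from `venues`; unmatched rows get NULL for `bookings`'s columns.
Matching on a.venue_id = b.venue_id. A NULL in a compared column never satisfies the condition.
- a (venue_id=8) pairs with 1 row(s) of b.
- a (venue_id=NULL) has no partner → padded with NULL.
- a (venue_id=8) pairs with 1 row(s) of b.
- a (venue_id=6) pairs with 1 row(s) of b.
- a (venue_id=7) has no partner → padded with NULL.
- a (venue_id=3) has no partner → padded with NULL.
- a (venue_id=5) pairs with 1 row(s) of b.

5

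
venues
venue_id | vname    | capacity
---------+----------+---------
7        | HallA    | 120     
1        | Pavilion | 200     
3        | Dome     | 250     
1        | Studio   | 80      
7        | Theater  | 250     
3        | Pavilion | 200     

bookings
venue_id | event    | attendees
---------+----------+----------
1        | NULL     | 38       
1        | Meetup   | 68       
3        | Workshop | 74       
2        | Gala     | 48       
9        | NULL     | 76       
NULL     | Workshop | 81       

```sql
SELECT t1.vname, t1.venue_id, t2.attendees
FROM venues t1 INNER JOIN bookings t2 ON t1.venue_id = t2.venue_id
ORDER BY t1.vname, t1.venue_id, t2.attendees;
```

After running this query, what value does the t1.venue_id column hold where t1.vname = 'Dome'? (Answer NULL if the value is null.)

INNER JOIN keeps only pairs where the ON condition holds.
Matching on t1.venue_id = t2.venue_id. A NULL in a compared column never satisfies the condition.
- t1 (venue_id=7) has no partner → excluded.
- t1 (venue_id=1) pairs with 2 row(s) of t2.
- t1 (venue_id=3) pairs with 1 row(s) of t2.
- t1 (venue_id=1) pairs with 2 row(s) of t2.
- t1 (venue_id=7) has no partner → excluded.
- t1 (venue_id=3) pairs with 1 row(s) of t2.

3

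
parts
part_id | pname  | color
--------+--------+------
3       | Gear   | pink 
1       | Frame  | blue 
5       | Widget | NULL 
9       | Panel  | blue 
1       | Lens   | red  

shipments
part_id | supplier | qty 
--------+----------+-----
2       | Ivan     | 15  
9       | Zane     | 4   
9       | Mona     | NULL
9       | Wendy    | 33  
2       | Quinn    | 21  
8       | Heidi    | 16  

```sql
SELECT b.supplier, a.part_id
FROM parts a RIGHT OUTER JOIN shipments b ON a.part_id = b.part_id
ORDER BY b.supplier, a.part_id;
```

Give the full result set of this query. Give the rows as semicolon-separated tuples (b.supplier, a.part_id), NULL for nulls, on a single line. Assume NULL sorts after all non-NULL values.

RIGHT JOIN keeps every row from `shipments`; unmatched rows get NULL for `parts`'s columns.
Matching on a.part_id = b.part_id.
- a[0] part_id=3 → no match.
- a[1] part_id=1 → no match.
- a[2] part_id=5 → no match.
- a[3] part_id=9 → 3 match(es) in b → 3 row(s).
- a[4] part_id=1 → no match.
- 3 row(s) from b found no a partner → padded with NULL.
After projecting and ordering:
b.supplier | a.part_id
Heidi | NULL
Ivan | NULL
Mona | 9
Quinn | NULL
Wendy | 9
Zane | 9

(Heidi, NULL); (Ivan, NULL); (Mona, 9); (Quinn, NULL); (Wendy, 9); (Zane, 9)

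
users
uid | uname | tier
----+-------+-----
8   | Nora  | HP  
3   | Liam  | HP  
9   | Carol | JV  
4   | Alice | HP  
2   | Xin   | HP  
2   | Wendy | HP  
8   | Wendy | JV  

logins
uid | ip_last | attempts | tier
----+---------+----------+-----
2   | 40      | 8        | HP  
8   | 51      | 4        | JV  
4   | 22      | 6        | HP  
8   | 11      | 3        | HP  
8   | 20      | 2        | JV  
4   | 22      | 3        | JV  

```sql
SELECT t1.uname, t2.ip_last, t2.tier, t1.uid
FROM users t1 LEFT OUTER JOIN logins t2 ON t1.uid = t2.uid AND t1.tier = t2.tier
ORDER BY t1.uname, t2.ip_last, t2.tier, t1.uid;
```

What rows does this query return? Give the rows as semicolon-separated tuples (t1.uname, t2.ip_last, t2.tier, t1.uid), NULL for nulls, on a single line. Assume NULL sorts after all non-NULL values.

(Alice, 22, HP, 4); (Carol, NULL, NULL, 9); (Liam, NULL, NULL, 3); (Nora, 11, HP, 8); (Wendy, 20, JV, 8); (Wendy, 40, HP, 2); (Wendy, 51, JV, 8); (Xin, 40, HP, 2)

LEFT JOIN keeps every row from `users`; unmatched rows get NULL for `logins`'s columns.
Matching on t1.uid = t2.uid AND t1.tier = t2.tier.
- t1 (uid=8, tier=HP) pairs with 1 row(s) of t2.
- t1 (uid=3, tier=HP) has no partner → padded with NULL.
- t1 (uid=9, tier=JV) has no partner → padded with NULL.
- t1 (uid=4, tier=HP) pairs with 1 row(s) of t2.
- t1 (uid=2, tier=HP) pairs with 1 row(s) of t2.
- t1 (uid=2, tier=HP) pairs with 1 row(s) of t2.
- t1 (uid=8, tier=JV) pairs with 2 row(s) of t2.
After projecting and ordering:
t1.uname | t2.ip_last | t2.tier | t1.uid
Alice | 22 | HP | 4
Carol | NULL | NULL | 9
Liam | NULL | NULL | 3
Nora | 11 | HP | 8
Wendy | 20 | JV | 8
Wendy | 40 | HP | 2
Wendy | 51 | JV | 8
Xin | 40 | HP | 2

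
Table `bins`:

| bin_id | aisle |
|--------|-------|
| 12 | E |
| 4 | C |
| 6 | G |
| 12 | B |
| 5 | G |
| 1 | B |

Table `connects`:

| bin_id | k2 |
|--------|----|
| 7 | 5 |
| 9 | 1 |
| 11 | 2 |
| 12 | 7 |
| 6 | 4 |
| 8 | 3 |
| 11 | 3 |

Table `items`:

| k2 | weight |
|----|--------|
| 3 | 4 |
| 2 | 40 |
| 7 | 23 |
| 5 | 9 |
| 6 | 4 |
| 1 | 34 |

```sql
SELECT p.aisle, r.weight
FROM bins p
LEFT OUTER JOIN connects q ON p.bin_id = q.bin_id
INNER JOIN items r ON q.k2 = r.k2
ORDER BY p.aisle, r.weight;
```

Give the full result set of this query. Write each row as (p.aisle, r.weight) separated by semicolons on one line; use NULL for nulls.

Step 1 — p LEFT JOIN q on bin_id → 6 row(s).
Then INNER JOIN `items r` on k2: keep only rows whose q.k2 appears in r.

(B, 23); (E, 23)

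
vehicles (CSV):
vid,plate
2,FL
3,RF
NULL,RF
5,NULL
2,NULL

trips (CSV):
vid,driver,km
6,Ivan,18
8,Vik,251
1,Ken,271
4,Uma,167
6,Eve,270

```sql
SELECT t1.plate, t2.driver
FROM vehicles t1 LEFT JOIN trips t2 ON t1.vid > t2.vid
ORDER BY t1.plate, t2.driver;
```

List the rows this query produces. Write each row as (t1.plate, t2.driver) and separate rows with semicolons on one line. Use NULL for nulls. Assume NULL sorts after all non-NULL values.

LEFT JOIN keeps every row from `vehicles`; unmatched rows get NULL for `trips`'s columns.
Matching on t1.vid > t2.vid. A NULL in a compared column never satisfies the condition.
- t1[0] vid=2 → 1 match(es) in t2 → 1 row(s).
- t1[1] vid=3 → 1 match(es) in t2 → 1 row(s).
- t1[2] vid=NULL → no match; kept with NULLs on the t2 side.
- t1[3] vid=5 → 2 match(es) in t2 → 2 row(s).
- t1[4] vid=2 → 1 match(es) in t2 → 1 row(s).
After projecting and ordering:
t1.plate | t2.driver
FL | Ken
RF | Ken
RF | NULL
NULL | Ken
NULL | Ken
NULL | Uma

(FL, Ken); (RF, Ken); (RF, NULL); (NULL, Ken); (NULL, Ken); (NULL, Uma)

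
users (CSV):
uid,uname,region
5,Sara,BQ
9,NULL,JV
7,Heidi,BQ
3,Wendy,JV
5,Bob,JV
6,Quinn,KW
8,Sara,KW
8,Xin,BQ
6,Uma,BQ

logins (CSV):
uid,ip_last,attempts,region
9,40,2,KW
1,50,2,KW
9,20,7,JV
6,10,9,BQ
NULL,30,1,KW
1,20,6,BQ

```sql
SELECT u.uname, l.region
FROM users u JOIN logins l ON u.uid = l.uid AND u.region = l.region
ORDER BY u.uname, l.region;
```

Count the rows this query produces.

INNER JOIN keeps only pairs where the ON condition holds.
Matching on u.uid = l.uid AND u.region = l.region. A NULL in a compared column never satisfies the condition.
- u row (uid=5, region=BQ): no match → dropped.
- u row (uid=9, region=JV): matches 1 l row(s) → 1 output row(s).
- u row (uid=7, region=BQ): no match → dropped.
- u row (uid=3, region=JV): no match → dropped.
- u row (uid=5, region=JV): no match → dropped.
- u row (uid=6, region=KW): no match → dropped.
- u row (uid=8, region=KW): no match → dropped.
- u row (uid=8, region=BQ): no match → dropped.
- u row (uid=6, region=BQ): matches 1 l row(s) → 1 output row(s).
Total: 2 rows.

2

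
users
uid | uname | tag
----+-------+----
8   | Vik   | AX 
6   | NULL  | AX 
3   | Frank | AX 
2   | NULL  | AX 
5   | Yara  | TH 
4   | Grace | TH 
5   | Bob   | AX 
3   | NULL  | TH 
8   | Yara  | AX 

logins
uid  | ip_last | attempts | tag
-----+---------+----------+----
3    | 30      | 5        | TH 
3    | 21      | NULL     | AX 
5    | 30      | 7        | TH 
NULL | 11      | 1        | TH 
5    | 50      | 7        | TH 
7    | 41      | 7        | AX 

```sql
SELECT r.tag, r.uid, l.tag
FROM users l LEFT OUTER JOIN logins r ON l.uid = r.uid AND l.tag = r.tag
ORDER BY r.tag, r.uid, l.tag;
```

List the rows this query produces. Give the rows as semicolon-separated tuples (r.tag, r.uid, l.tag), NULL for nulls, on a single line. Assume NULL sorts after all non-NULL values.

LEFT JOIN keeps every row from `users`; unmatched rows get NULL for `logins`'s columns.
Matching on l.uid = r.uid AND l.tag = r.tag. A NULL in a compared column never satisfies the condition.
- uid=8, tag=AX: no r row matches, row kept with r columns NULL.
- uid=6, tag=AX: no r row matches, row kept with r columns NULL.
- uid=3, tag=AX: 1 matching r row(s), so 1 row(s) emitted.
- uid=2, tag=AX: no r row matches, row kept with r columns NULL.
- uid=5, tag=TH: 2 matching r row(s), so 2 row(s) emitted.
- uid=4, tag=TH: no r row matches, row kept with r columns NULL.
- uid=5, tag=AX: no r row matches, row kept with r columns NULL.
- uid=3, tag=TH: 1 matching r row(s), so 1 row(s) emitted.
- uid=8, tag=AX: no r row matches, row kept with r columns NULL.
After projecting and ordering:
r.tag | r.uid | l.tag
AX | 3 | AX
TH | 3 | TH
TH | 5 | TH
TH | 5 | TH
NULL | NULL | AX
NULL | NULL | AX
NULL | NULL | AX
NULL | NULL | AX
NULL | NULL | AX
NULL | NULL | TH

(AX, 3, AX); (TH, 3, TH); (TH, 5, TH); (TH, 5, TH); (NULL, NULL, AX); (NULL, NULL, AX); (NULL, NULL, AX); (NULL, NULL, AX); (NULL, NULL, AX); (NULL, NULL, TH)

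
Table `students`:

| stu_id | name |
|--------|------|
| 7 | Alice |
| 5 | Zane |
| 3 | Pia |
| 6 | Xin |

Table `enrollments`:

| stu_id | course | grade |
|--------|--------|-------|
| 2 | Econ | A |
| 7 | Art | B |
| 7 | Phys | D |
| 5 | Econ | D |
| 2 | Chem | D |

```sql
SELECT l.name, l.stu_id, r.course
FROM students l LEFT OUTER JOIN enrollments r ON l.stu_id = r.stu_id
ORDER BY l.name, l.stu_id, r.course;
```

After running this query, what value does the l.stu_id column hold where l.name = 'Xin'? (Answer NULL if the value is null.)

6

LEFT JOIN keeps every row from `students`; unmatched rows get NULL for `enrollments`'s columns.
Matching on l.stu_id = r.stu_id.
Matched pairs: 3; unmatched l rows kept: 2.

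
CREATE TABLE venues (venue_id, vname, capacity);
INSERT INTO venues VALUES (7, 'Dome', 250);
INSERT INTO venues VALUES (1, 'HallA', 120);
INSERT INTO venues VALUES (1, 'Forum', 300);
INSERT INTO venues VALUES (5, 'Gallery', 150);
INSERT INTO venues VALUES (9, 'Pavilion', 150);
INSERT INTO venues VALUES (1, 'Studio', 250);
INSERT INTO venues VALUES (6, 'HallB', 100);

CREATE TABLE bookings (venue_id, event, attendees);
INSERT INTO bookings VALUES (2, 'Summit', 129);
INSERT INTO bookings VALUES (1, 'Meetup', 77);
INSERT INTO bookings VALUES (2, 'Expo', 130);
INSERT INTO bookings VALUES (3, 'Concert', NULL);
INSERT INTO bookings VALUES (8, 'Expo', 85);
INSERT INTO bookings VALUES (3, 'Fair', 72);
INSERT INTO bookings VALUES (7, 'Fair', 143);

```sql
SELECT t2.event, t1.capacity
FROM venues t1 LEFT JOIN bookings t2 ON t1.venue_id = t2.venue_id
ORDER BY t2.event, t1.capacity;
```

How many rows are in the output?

7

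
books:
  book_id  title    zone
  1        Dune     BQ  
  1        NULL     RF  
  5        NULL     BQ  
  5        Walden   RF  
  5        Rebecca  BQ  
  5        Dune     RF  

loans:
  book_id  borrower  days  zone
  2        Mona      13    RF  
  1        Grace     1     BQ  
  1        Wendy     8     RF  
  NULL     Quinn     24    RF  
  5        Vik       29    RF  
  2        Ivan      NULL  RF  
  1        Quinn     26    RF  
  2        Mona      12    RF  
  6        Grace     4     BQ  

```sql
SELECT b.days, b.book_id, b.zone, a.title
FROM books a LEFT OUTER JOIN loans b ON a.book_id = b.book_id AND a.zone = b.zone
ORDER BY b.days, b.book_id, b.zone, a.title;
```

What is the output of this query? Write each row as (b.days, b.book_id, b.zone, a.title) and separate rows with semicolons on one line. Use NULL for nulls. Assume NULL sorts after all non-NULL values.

LEFT JOIN keeps every row from `books`; unmatched rows get NULL for `loans`'s columns.
Matching on a.book_id = b.book_id AND a.zone = b.zone. A NULL in a compared column never satisfies the condition.
- book_id=1, zone=BQ: 1 matching b row(s), so 1 row(s) emitted.
- book_id=1, zone=RF: 2 matching b row(s), so 2 row(s) emitted.
- book_id=5, zone=BQ: no b row matches, row kept with b columns NULL.
- book_id=5, zone=RF: 1 matching b row(s), so 1 row(s) emitted.
- book_id=5, zone=BQ: no b row matches, row kept with b columns NULL.
- book_id=5, zone=RF: 1 matching b row(s), so 1 row(s) emitted.
After projecting and ordering:
b.days | b.book_id | b.zone | a.title
1 | 1 | BQ | Dune
8 | 1 | RF | NULL
26 | 1 | RF | NULL
29 | 5 | RF | Dune
29 | 5 | RF | Walden
NULL | NULL | NULL | Rebecca
NULL | NULL | NULL | NULL

(1, 1, BQ, Dune); (8, 1, RF, NULL); (26, 1, RF, NULL); (29, 5, RF, Dune); (29, 5, RF, Walden); (NULL, NULL, NULL, Rebecca); (NULL, NULL, NULL, NULL)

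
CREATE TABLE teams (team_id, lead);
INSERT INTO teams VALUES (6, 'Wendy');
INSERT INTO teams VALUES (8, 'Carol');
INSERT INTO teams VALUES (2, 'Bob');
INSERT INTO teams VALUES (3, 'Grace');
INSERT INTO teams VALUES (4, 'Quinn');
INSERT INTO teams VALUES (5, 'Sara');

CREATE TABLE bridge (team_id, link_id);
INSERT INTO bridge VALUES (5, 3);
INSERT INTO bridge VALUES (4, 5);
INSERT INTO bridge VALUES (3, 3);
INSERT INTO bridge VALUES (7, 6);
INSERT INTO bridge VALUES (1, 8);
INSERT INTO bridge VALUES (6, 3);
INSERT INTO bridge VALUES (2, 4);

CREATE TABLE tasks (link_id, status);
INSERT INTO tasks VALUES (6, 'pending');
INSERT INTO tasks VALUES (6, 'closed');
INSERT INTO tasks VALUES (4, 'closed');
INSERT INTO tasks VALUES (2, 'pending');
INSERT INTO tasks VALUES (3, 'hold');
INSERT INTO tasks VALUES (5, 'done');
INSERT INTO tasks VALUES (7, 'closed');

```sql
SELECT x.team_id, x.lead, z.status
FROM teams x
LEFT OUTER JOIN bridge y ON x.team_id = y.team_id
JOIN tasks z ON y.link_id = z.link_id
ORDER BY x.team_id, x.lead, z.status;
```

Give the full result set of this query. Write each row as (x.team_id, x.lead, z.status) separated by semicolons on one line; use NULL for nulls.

Joins associate left-to-right: teams LEFT JOIN bridge on team_id gives 6 intermediate row(s).
Then INNER JOIN `tasks z` on link_id: keep only rows whose y.link_id appears in z.

(2, Bob, closed); (3, Grace, hold); (4, Quinn, done); (5, Sara, hold); (6, Wendy, hold)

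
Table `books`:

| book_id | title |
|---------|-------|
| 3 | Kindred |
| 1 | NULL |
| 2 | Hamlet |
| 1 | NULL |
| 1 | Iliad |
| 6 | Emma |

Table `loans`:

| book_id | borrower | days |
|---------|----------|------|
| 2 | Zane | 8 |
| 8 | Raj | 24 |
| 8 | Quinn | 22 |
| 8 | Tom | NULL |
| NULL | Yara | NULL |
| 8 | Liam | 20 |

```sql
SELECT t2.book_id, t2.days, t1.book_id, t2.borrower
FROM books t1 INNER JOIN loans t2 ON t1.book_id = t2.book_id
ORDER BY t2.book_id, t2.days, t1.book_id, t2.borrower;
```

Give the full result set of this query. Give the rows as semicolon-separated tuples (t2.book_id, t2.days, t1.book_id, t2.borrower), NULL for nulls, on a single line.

INNER JOIN keeps only pairs where the ON condition holds.
Matching on t1.book_id = t2.book_id. A NULL in a compared column never satisfies the condition.
- t1 (book_id=3) has no partner → excluded.
- t1 (book_id=1) has no partner → excluded.
- t1 (book_id=2) pairs with 1 row(s) of t2.
- t1 (book_id=1) has no partner → excluded.
- t1 (book_id=1) has no partner → excluded.
- t1 (book_id=6) has no partner → excluded.
After projecting and ordering:
t2.book_id | t2.days | t1.book_id | t2.borrower
2 | 8 | 2 | Zane

(2, 8, 2, Zane)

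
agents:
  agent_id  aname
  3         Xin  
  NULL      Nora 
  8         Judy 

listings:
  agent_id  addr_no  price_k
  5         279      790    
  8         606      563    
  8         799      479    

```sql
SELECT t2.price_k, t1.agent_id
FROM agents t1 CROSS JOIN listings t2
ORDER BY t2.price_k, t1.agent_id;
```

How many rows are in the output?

9

CROSS JOIN pairs every row of `agents` with every row of `listings`: 3 × 3 = 9 rows.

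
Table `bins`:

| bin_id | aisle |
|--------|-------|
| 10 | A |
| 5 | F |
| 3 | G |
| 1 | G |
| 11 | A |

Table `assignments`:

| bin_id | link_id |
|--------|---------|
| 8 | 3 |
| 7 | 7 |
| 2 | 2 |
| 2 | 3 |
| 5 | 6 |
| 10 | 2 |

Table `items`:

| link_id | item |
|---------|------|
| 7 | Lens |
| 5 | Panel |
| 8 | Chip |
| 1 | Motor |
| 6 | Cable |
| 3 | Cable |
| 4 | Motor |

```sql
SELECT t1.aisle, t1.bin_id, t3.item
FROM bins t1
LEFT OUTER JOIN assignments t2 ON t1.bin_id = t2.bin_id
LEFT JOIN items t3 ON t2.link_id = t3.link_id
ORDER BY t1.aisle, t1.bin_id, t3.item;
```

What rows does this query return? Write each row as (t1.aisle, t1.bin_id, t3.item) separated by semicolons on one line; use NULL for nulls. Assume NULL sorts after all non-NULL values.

(A, 10, NULL); (A, 11, NULL); (F, 5, Cable); (G, 1, NULL); (G, 3, NULL)

Joins associate left-to-right: bins LEFT JOIN assignments on bin_id gives 5 intermediate row(s).
Then LEFT JOIN `items t3` on link_id: each of those 5 rows is kept; rows whose t2.link_id has no match in t3 get NULL for t3's columns.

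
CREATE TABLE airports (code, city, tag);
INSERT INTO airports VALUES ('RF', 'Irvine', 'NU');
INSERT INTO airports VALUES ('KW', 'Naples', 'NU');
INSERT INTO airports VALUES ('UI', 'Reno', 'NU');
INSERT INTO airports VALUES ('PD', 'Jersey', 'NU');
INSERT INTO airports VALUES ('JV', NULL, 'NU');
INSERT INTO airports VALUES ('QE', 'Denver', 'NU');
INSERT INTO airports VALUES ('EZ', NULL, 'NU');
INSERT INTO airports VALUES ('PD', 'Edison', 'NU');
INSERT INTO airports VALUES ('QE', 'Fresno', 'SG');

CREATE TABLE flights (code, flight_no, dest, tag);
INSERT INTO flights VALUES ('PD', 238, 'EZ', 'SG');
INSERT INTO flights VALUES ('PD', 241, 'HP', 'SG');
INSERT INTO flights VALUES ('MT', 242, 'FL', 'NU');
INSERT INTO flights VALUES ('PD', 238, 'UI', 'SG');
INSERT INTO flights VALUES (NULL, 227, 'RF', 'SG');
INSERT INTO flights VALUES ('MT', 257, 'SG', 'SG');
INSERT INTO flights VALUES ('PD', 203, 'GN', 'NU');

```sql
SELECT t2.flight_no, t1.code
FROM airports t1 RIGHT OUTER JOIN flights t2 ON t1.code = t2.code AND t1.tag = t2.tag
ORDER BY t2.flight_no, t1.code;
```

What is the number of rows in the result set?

8

RIGHT JOIN keeps every row from `flights`; unmatched rows get NULL for `airports`'s columns.
Matching on t1.code = t2.code AND t1.tag = t2.tag. A NULL in a compared column never satisfies the condition.
- code=RF, tag=NU: no matching t2 row.
- code=KW, tag=NU: no matching t2 row.
- code=UI, tag=NU: no matching t2 row.
- code=PD, tag=NU: 1 matching t2 row(s), so 1 row(s) emitted.
- code=JV, tag=NU: no matching t2 row.
- code=QE, tag=NU: no matching t2 row.
- code=EZ, tag=NU: no matching t2 row.
- code=PD, tag=NU: 1 matching t2 row(s), so 1 row(s) emitted.
- code=QE, tag=SG: no matching t2 row.
- 6 row(s) from t2 found no t1 partner → padded with NULL.
Total: 2 matched + 6 padded = 8 rows.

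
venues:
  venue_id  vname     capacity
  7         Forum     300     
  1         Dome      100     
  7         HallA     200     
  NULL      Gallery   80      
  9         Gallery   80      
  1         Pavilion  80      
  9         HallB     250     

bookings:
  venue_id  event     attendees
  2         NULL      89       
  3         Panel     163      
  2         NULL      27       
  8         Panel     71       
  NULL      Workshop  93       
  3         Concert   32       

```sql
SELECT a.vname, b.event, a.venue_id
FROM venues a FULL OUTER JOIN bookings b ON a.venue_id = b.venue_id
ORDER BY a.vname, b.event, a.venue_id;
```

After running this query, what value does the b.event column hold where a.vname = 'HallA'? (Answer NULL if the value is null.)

FULL OUTER JOIN keeps every row from both sides; unmatched rows get NULL for the other side's columns.
Matching on a.venue_id = b.venue_id. A NULL in a compared column never satisfies the condition.
- venue_id=7: no b row matches, row kept with b columns NULL.
- venue_id=1: no b row matches, row kept with b columns NULL.
- venue_id=7: no b row matches, row kept with b columns NULL.
- venue_id=NULL: no b row matches, row kept with b columns NULL.
- venue_id=9: no b row matches, row kept with b columns NULL.
- venue_id=1: no b row matches, row kept with b columns NULL.
- venue_id=9: no b row matches, row kept with b columns NULL.
- 6 row(s) from b found no a partner → padded with NULL.

NULL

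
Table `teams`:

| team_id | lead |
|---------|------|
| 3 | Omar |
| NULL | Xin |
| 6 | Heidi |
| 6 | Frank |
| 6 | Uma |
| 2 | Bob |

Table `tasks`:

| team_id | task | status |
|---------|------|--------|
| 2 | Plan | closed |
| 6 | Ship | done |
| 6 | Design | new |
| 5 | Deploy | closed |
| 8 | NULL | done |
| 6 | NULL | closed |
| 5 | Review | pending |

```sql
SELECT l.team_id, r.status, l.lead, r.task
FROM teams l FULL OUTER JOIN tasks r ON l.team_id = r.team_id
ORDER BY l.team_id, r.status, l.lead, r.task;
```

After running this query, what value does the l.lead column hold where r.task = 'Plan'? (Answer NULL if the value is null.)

Bob

FULL OUTER JOIN keeps every row from both sides; unmatched rows get NULL for the other side's columns.
Matching on l.team_id = r.team_id. A NULL in a compared column never satisfies the condition.
- team_id=3: no r row matches, row kept with r columns NULL.
- team_id=NULL: no r row matches, row kept with r columns NULL.
- team_id=6: 3 matching r row(s), so 3 row(s) emitted.
- team_id=6: 3 matching r row(s), so 3 row(s) emitted.
- team_id=6: 3 matching r row(s), so 3 row(s) emitted.
- team_id=2: 1 matching r row(s), so 1 row(s) emitted.
- 3 row(s) from r found no l partner → padded with NULL.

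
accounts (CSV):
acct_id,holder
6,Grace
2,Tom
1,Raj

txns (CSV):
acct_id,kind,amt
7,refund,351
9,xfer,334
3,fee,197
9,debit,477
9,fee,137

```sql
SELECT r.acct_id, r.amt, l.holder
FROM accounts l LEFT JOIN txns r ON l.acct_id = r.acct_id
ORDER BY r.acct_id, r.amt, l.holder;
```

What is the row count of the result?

3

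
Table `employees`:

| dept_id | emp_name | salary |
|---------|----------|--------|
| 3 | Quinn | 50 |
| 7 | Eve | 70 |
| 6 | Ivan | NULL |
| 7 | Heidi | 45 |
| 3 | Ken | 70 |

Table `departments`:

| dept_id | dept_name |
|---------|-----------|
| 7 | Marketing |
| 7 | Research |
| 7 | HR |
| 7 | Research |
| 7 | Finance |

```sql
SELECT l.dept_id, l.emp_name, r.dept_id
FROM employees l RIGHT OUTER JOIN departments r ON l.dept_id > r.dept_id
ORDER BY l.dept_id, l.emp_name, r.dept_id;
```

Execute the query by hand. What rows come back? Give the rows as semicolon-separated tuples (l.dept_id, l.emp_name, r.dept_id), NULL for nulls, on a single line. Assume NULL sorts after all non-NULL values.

RIGHT JOIN keeps every row from `departments`; unmatched rows get NULL for `employees`'s columns.
Matching on l.dept_id > r.dept_id.
- l row (dept_id=3): no match.
- l row (dept_id=7): no match.
- l row (dept_id=6): no match.
- l row (dept_id=7): no match.
- l row (dept_id=3): no match.
- plus 5 unmatched r row(s), each kept with NULL l columns.
After projecting and ordering:
l.dept_id | l.emp_name | r.dept_id
NULL | NULL | 7
NULL | NULL | 7
NULL | NULL | 7
NULL | NULL | 7
NULL | NULL | 7

(NULL, NULL, 7); (NULL, NULL, 7); (NULL, NULL, 7); (NULL, NULL, 7); (NULL, NULL, 7)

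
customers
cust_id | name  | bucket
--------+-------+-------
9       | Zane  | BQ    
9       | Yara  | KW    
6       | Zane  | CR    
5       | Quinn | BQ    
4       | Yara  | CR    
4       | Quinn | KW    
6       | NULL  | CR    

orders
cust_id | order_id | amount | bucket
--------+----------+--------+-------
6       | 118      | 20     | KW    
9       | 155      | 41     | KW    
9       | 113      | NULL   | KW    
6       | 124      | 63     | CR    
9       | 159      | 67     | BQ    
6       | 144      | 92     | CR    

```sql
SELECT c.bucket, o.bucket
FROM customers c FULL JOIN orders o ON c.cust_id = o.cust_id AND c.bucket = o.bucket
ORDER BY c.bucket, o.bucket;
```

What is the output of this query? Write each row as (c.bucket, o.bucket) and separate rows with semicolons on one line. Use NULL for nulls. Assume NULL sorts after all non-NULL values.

FULL OUTER JOIN keeps every row from both sides; unmatched rows get NULL for the other side's columns.
Matching on c.cust_id = o.cust_id AND c.bucket = o.bucket.
- c[0] cust_id=9, bucket=BQ → 1 match(es) in o → 1 row(s).
- c[1] cust_id=9, bucket=KW → 2 match(es) in o → 2 row(s).
- c[2] cust_id=6, bucket=CR → 2 match(es) in o → 2 row(s).
- c[3] cust_id=5, bucket=BQ → no match; kept with NULLs on the o side.
- c[4] cust_id=4, bucket=CR → no match; kept with NULLs on the o side.
- c[5] cust_id=4, bucket=KW → no match; kept with NULLs on the o side.
- c[6] cust_id=6, bucket=CR → 2 match(es) in o → 2 row(s).
- plus 1 unmatched o row(s), each kept with NULL c columns.

(BQ, BQ); (BQ, NULL); (CR, CR); (CR, CR); (CR, CR); (CR, CR); (CR, NULL); (KW, KW); (KW, KW); (KW, NULL); (NULL, KW)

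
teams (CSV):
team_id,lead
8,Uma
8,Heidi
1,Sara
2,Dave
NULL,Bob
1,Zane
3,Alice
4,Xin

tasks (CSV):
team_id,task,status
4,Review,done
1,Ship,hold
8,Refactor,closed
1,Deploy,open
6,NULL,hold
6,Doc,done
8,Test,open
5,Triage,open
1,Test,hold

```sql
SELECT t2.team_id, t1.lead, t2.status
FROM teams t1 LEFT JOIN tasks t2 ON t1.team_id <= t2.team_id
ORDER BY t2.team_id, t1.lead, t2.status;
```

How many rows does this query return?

LEFT JOIN keeps every row from `teams`; unmatched rows get NULL for `tasks`'s columns.
Matching on t1.team_id <= t2.team_id. A NULL in a compared column never satisfies the condition.
- t1[0] team_id=8 → 2 match(es) in t2 → 2 row(s).
- t1[1] team_id=8 → 2 match(es) in t2 → 2 row(s).
- t1[2] team_id=1 → 9 match(es) in t2 → 9 row(s).
- t1[3] team_id=2 → 6 match(es) in t2 → 6 row(s).
- t1[4] team_id=NULL → no match; kept with NULLs on the t2 side.
- t1[5] team_id=1 → 9 match(es) in t2 → 9 row(s).
- t1[6] team_id=3 → 6 match(es) in t2 → 6 row(s).
- t1[7] team_id=4 → 6 match(es) in t2 → 6 row(s).
Total: 40 matched + 1 padded = 41 rows.

41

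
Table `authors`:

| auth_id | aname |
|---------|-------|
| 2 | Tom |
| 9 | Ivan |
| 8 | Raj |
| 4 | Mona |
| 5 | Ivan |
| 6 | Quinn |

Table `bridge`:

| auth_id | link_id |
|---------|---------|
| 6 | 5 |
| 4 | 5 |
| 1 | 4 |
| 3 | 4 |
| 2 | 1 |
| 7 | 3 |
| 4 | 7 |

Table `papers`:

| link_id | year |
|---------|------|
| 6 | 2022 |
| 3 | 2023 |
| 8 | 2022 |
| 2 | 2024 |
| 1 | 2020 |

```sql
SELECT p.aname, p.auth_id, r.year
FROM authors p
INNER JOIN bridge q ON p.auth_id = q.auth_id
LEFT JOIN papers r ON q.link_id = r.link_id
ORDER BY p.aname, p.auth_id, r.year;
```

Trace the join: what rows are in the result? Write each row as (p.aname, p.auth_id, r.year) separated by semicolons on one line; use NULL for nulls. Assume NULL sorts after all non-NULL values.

(Mona, 4, NULL); (Mona, 4, NULL); (Quinn, 6, NULL); (Tom, 2, 2020)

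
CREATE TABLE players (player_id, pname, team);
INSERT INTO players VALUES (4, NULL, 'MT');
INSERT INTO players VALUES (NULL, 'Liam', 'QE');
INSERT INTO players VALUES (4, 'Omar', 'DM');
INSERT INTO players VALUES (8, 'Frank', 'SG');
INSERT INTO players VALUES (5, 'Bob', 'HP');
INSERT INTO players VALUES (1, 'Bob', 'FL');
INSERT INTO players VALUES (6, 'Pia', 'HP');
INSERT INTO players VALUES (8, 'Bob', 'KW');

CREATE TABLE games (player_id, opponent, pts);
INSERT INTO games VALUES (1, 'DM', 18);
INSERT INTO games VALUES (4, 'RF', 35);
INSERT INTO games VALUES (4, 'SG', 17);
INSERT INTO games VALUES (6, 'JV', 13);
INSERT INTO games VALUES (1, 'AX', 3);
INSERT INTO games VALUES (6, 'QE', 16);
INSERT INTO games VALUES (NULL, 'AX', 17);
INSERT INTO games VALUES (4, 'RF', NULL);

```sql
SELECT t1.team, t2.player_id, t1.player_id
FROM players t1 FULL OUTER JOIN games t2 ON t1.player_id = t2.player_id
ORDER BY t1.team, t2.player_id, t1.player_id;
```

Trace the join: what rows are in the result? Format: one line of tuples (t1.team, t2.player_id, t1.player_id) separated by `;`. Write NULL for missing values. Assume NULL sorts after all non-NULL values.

(DM, 4, 4); (DM, 4, 4); (DM, 4, 4); (FL, 1, 1); (FL, 1, 1); (HP, 6, 6); (HP, 6, 6); (HP, NULL, 5); (KW, NULL, 8); (MT, 4, 4); (MT, 4, 4); (MT, 4, 4); (QE, NULL, NULL); (SG, NULL, 8); (NULL, NULL, NULL)

FULL OUTER JOIN keeps every row from both sides; unmatched rows get NULL for the other side's columns.
Matching on t1.player_id = t2.player_id. A NULL in a compared column never satisfies the condition.
- t1 (player_id=4) pairs with 3 row(s) of t2.
- t1 (player_id=NULL) has no partner → padded with NULL.
- t1 (player_id=4) pairs with 3 row(s) of t2.
- t1 (player_id=8) has no partner → padded with NULL.
- t1 (player_id=5) has no partner → padded with NULL.
- t1 (player_id=1) pairs with 2 row(s) of t2.
- t1 (player_id=6) pairs with 2 row(s) of t2.
- t1 (player_id=8) has no partner → padded with NULL.
- plus 1 unmatched t2 row(s), each kept with NULL t1 columns.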